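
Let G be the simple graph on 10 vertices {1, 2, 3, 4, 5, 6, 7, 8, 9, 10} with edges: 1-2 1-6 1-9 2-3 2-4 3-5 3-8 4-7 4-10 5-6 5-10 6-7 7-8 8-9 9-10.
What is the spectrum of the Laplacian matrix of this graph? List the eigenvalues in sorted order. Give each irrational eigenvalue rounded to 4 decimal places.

Reading degrees in the order [1, 2, 3, 4, 5, 6, 7, 8, 9, 10] gives [3, 3, 3, 3, 3, 3, 3, 3, 3, 3]; set D = diag(3, 3, 3, 3, 3, 3, 3, 3, 3, 3) and form L = D - A. L is symmetric positive semidefinite, so every eigenvalue is real and nonnegative. The eigenvalues sum to 30, which equals trace(L) = 2|E|. The largest eigenvalue, 5, is at most the vertex count 10.

[0, 2, 2, 2, 2, 2, 5, 5, 5, 5]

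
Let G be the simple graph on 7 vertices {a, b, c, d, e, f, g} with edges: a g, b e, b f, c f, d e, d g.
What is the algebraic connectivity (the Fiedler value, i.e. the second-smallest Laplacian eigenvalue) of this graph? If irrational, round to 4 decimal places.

0.1981

Each diagonal entry of L is the vertex degree and each off-diagonal entry is -1 where an edge is present, 0 otherwise; in the order [a, b, c, d, e, f, g] the diagonal is [1, 2, 1, 2, 2, 2, 2]. The smallest Laplacian eigenvalue is always 0. The next one, lambda_2 = 0.1981, measures how hard the graph is to disconnect: larger values mean better connectivity. The largest eigenvalue, 3.8019, is at most the vertex count 7.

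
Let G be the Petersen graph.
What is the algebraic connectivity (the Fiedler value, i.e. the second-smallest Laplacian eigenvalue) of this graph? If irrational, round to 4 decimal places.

2

The graph has 10 vertices and degree multiset [3, 3, 3, 3, 3, 3, 3, 3, 3, 3]; D is the diagonal matrix of degrees and L = D - A. Computing the eigenvalues of L and sorting gives [0, 2, 2, 2, 2, 2, 5, 5, 5, 5]. The Fiedler value lambda_2 = 2 is strictly positive, so the graph is connected. By the matrix-tree theorem the graph has (1/10) * product of the nonzero eigenvalues = 2000 spanning trees. There is one zero in the spectrum, matching the 1 component.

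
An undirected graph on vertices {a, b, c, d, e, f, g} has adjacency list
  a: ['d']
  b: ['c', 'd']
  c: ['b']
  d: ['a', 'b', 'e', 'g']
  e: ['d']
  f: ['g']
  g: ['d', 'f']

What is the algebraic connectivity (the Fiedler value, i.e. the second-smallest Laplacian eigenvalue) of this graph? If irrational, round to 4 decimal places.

0.3820

Reading degrees in the order [a, b, c, d, e, f, g] gives [1, 2, 1, 4, 1, 1, 2]; set D = diag(1, 2, 1, 4, 1, 1, 2) and form L = D - A. The smallest Laplacian eigenvalue is always 0. The next one, lambda_2 = 0.3820, measures how hard the graph is to disconnect: larger values mean better connectivity. The eigenvalues sum to 12, which equals trace(L) = 2|E|. The largest eigenvalue, 5.1642, is at most the vertex count 7.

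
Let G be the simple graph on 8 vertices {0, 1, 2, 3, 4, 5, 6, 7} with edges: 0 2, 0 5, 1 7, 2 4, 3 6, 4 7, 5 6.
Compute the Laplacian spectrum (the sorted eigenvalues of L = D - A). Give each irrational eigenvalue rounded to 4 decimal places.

Each diagonal entry of L is the vertex degree and each off-diagonal entry is -1 where an edge is present, 0 otherwise; in the order [0, 1, 2, 3, 4, 5, 6, 7] the diagonal is [2, 1, 2, 1, 2, 2, 2, 2]. L is symmetric positive semidefinite, so every eigenvalue is real and nonnegative. The single zero eigenvalue shows the graph is connected. The largest eigenvalue, 3.8478, is at most the vertex count 8.

[0, 0.1522, 0.5858, 1.2346, 2, 2.7654, 3.4142, 3.8478]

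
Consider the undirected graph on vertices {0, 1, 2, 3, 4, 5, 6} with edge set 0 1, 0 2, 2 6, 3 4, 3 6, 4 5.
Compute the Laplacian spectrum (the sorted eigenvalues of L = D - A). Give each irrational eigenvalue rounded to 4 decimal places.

[0, 0.1981, 0.7530, 1.5550, 2.4450, 3.2470, 3.8019]

Reading degrees in the order [0, 1, 2, 3, 4, 5, 6] gives [2, 1, 2, 2, 2, 1, 2]; set D = diag(2, 1, 2, 2, 2, 1, 2) and form L = D - A. L is symmetric positive semidefinite, so every eigenvalue is real and nonnegative. By the matrix-tree theorem the graph has (1/7) * product of the nonzero eigenvalues = 1 spanning tree. The eigenvalues sum to 12, which equals trace(L) = 2|E|.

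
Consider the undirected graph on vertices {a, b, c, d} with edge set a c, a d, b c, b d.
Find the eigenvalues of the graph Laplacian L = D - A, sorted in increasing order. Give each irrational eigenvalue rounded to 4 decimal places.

[0, 2, 2, 4]

Each diagonal entry of L is the vertex degree and each off-diagonal entry is -1 where an edge is present, 0 otherwise; in the order [a, b, c, d] the diagonal is [2, 2, 2, 2]. L is symmetric positive semidefinite, so every eigenvalue is real and nonnegative. The eigenvalues sum to 8, which equals trace(L) = 2|E|.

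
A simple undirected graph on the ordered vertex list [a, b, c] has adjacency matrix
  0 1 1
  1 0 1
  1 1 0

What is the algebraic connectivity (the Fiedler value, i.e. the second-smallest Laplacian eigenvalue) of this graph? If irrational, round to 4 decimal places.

3

With the vertex order [a, b, c], the degrees are [2, 2, 2], giving D = diag(2, 2, 2) and L = D - A. The sorted Laplacian eigenvalues are [0, 3, 3]; the algebraic connectivity is the second entry, 3. The eigenvalues sum to 6, which equals trace(L) = 2|E|.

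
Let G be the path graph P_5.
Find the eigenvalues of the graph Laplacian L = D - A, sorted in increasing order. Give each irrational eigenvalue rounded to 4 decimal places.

[0, 0.3820, 1.3820, 2.6180, 3.6180]

The graph has 5 vertices and degree multiset [2, 2, 2, 1, 1]; D is the diagonal matrix of degrees and L = D - A. The multiplicity of 0 as a Laplacian eigenvalue equals the number of connected components. There is one zero in the spectrum, matching the 1 component. The largest eigenvalue, 3.6180, is at most the vertex count 5.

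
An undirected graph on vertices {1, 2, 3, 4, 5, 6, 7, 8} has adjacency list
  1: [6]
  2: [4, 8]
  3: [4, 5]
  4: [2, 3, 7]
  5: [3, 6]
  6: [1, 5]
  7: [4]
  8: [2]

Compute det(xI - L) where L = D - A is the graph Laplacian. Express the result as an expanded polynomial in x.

x^8 - 14x^7 + 77x^6 - 212x^5 + 308x^4 - 228x^3 + 76x^2 - 8x

Each diagonal entry of L is the vertex degree and each off-diagonal entry is -1 where an edge is present, 0 otherwise; in the order [1, 2, 3, 4, 5, 6, 7, 8] the diagonal is [1, 2, 2, 3, 2, 2, 1, 1]. Computing det(xI - L) by cofactor expansion (or equivalently via sum-over-permutations) gives x^8 - 14x^7 + 77x^6 - 212x^5 + 308x^4 - 228x^3 + 76x^2 - 8x. Since p(0) = det(-L) = 0, x divides p(x). The eigenvalues sum to 14, which equals trace(L) = 2|E|.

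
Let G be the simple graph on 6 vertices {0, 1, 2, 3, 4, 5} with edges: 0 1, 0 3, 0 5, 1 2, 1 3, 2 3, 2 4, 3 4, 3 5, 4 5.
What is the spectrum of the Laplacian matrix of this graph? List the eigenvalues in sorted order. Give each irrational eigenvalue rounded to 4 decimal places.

[0, 2.3820, 2.3820, 4.6180, 4.6180, 6]

With the vertex order [0, 1, 2, 3, 4, 5], the degrees are [3, 3, 3, 5, 3, 3], giving D = diag(3, 3, 3, 5, 3, 3) and L = D - A. Diagonalising L (or applying a numerical eigensolver to the 6x6 matrix) gives the spectrum above. The single zero eigenvalue shows the graph is connected. The eigenvalues sum to 20, which equals trace(L) = 2|E|.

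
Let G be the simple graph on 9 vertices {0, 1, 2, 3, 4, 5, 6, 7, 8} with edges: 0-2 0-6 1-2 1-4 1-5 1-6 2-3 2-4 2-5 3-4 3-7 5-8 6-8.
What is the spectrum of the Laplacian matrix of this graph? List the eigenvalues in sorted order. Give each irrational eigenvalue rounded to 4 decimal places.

Reading degrees in the order [0, 1, 2, 3, 4, 5, 6, 7, 8] gives [2, 4, 5, 3, 3, 3, 3, 1, 2]; set D = diag(2, 4, 5, 3, 3, 3, 3, 1, 2) and form L = D - A. Diagonalising L (or applying a numerical eigensolver to the 9x9 matrix) gives the spectrum above. The single zero eigenvalue shows the graph is connected. By the matrix-tree theorem the graph has (1/9) * product of the nonzero eigenvalues = 232 spanning trees.

[0, 0.5660, 1.5364, 1.7070, 3, 3.2750, 4.1696, 5.4796, 6.2664]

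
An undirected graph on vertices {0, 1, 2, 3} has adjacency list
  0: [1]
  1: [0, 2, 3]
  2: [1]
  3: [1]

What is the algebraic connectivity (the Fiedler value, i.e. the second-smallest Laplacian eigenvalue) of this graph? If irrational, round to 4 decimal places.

With the vertex order [0, 1, 2, 3], the degrees are [1, 3, 1, 1], giving D = diag(1, 3, 1, 1) and L = D - A. The smallest Laplacian eigenvalue is always 0. The next one, lambda_2 = 1, measures how hard the graph is to disconnect: larger values mean better connectivity. The largest eigenvalue, 4, is at most the vertex count 4.

1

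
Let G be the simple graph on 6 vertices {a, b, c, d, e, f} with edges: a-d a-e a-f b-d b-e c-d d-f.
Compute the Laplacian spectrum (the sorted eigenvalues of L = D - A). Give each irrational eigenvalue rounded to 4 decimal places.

[0, 0.8817, 1.4506, 2.5341, 3.8647, 5.2688]

Reading degrees in the order [a, b, c, d, e, f] gives [3, 2, 1, 4, 2, 2]; set D = diag(3, 2, 1, 4, 2, 2) and form L = D - A. Since every row of L sums to 0, the all-ones vector is in the kernel and 0 is an eigenvalue. The single zero eigenvalue shows the graph is connected.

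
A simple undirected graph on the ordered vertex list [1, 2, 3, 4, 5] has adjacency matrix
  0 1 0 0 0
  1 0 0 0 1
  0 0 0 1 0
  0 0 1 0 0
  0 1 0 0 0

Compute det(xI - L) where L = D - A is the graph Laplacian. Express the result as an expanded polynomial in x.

x^5 - 6x^4 + 11x^3 - 6x^2

Each diagonal entry of L is the vertex degree and each off-diagonal entry is -1 where an edge is present, 0 otherwise; in the order [1, 2, 3, 4, 5] the diagonal is [1, 2, 1, 1, 1]. Computing det(xI - L) by cofactor expansion (or equivalently via sum-over-permutations) gives x^5 - 6x^4 + 11x^3 - 6x^2. The constant term is 0 because L is singular (the all-ones vector lies in its kernel).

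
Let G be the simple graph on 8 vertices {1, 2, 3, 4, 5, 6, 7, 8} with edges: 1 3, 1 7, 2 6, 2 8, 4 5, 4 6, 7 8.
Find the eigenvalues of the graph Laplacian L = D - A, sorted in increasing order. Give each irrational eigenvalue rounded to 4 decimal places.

Reading degrees in the order [1, 2, 3, 4, 5, 6, 7, 8] gives [2, 2, 1, 2, 1, 2, 2, 2]; set D = diag(2, 2, 1, 2, 1, 2, 2, 2) and form L = D - A. Diagonalising L (or applying a numerical eigensolver to the 8x8 matrix) gives the spectrum above. There is one zero in the spectrum, matching the 1 component.

[0, 0.1522, 0.5858, 1.2346, 2, 2.7654, 3.4142, 3.8478]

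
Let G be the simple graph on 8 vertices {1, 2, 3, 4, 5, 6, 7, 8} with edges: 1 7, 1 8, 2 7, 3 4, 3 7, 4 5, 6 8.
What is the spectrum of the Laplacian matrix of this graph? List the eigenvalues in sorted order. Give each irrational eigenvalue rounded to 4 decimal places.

With the vertex order [1, 2, 3, 4, 5, 6, 7, 8], the degrees are [2, 1, 2, 2, 1, 1, 3, 2], giving D = diag(2, 1, 2, 2, 1, 1, 3, 2) and L = D - A. L is symmetric positive semidefinite, so every eigenvalue is real and nonnegative. The single zero eigenvalue shows the graph is connected.

[0, 0.1981, 0.4915, 1.3204, 1.5550, 2.8258, 3.2470, 4.3623]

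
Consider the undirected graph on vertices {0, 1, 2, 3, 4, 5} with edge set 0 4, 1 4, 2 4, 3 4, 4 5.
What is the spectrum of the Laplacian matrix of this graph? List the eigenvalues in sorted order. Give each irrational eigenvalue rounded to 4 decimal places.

[0, 1, 1, 1, 1, 6]

Each diagonal entry of L is the vertex degree and each off-diagonal entry is -1 where an edge is present, 0 otherwise; in the order [0, 1, 2, 3, 4, 5] the diagonal is [1, 1, 1, 1, 5, 1]. L is symmetric positive semidefinite, so every eigenvalue is real and nonnegative. The single zero eigenvalue shows the graph is connected. The largest eigenvalue, 6, is at most the vertex count 6.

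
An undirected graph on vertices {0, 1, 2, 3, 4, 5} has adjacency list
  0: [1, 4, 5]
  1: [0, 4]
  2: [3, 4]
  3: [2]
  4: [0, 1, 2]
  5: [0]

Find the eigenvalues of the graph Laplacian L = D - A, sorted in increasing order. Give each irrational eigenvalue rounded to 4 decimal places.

Each diagonal entry of L is the vertex degree and each off-diagonal entry is -1 where an edge is present, 0 otherwise; in the order [0, 1, 2, 3, 4, 5] the diagonal is [3, 2, 2, 1, 3, 1]. Diagonalising L (or applying a numerical eigensolver to the 6x6 matrix) gives the spectrum above. The eigenvalues sum to 12, which equals trace(L) = 2|E|.

[0, 0.4131, 1.1369, 2.3595, 3.6977, 4.3928]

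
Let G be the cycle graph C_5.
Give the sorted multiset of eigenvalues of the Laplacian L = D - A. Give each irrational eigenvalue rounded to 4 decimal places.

[0, 1.3820, 1.3820, 3.6180, 3.6180]

The graph has 5 vertices and degree multiset [2, 2, 2, 2, 2]; D is the diagonal matrix of degrees and L = D - A. Since every row of L sums to 0, the all-ones vector is in the kernel and 0 is an eigenvalue. The largest eigenvalue, 3.6180, is at most the vertex count 5.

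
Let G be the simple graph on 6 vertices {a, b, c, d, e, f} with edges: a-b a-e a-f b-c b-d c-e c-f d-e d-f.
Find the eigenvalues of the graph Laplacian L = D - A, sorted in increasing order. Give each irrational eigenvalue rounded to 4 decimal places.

With the vertex order [a, b, c, d, e, f], the degrees are [3, 3, 3, 3, 3, 3], giving D = diag(3, 3, 3, 3, 3, 3) and L = D - A. L is symmetric positive semidefinite, so every eigenvalue is real and nonnegative. The single zero eigenvalue shows the graph is connected.

[0, 3, 3, 3, 3, 6]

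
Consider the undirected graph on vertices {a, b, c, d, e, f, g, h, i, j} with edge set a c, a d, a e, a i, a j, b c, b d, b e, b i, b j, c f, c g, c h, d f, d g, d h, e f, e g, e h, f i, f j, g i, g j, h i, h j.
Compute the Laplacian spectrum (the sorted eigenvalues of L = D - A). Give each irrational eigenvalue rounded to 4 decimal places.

Each diagonal entry of L is the vertex degree and each off-diagonal entry is -1 where an edge is present, 0 otherwise; in the order [a, b, c, d, e, f, g, h, i, j] the diagonal is [5, 5, 5, 5, 5, 5, 5, 5, 5, 5]. L is symmetric positive semidefinite, so every eigenvalue is real and nonnegative.

[0, 5, 5, 5, 5, 5, 5, 5, 5, 10]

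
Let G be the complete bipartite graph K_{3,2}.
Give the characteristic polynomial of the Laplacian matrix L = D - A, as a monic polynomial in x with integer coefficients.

x^5 - 12x^4 + 51x^3 - 92x^2 + 60x

The graph has 5 vertices and degree multiset [3, 3, 2, 2, 2]; D is the diagonal matrix of degrees and L = D - A. Computing det(xI - L) by cofactor expansion (or equivalently via sum-over-permutations) gives x^5 - 12x^4 + 51x^3 - 92x^2 + 60x. The coefficient of x^4 equals -trace(L) = -12, matching the sum of degrees. The largest eigenvalue, 5, is at most the vertex count 5.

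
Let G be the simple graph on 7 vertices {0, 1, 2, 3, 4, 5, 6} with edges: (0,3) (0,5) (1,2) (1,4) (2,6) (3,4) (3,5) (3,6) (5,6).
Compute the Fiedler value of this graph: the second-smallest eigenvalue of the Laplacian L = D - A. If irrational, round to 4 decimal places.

0.8111

With the vertex order [0, 1, 2, 3, 4, 5, 6], the degrees are [2, 2, 2, 4, 2, 3, 3], giving D = diag(2, 2, 2, 4, 2, 3, 3) and L = D - A. The sorted Laplacian eigenvalues are [0, 0.8111, 1.5858, 2.5431, 3.4569, 4.4142, 5.1889]; the algebraic connectivity is the second entry, 0.8111.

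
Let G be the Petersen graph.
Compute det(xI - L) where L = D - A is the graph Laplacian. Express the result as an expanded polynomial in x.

x^10 - 30x^9 + 390x^8 - 2880x^7 + 13305x^6 - 39882x^5 + 77640x^4 - 94800x^3 + 66000x^2 - 20000x

The graph has 10 vertices and degree multiset [3, 3, 3, 3, 3, 3, 3, 3, 3, 3]; D is the diagonal matrix of degrees and L = D - A. L has integer entries, so p(x) = det(xI - L) has integer coefficients. Expanding the determinant yields x^10 - 30x^9 + 390x^8 - 2880x^7 + 13305x^6 - 39882x^5 + 77640x^4 - 94800x^3 + 66000x^2 - 20000x. The constant term is 0 because L is singular (the all-ones vector lies in its kernel). There is one zero in the spectrum, matching the 1 component.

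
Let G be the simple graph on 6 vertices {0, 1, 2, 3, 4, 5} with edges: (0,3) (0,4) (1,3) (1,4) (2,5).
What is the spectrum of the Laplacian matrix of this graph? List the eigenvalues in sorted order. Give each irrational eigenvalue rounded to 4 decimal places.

[0, 0, 2, 2, 2, 4]

With the vertex order [0, 1, 2, 3, 4, 5], the degrees are [2, 2, 1, 2, 2, 1], giving D = diag(2, 2, 1, 2, 2, 1) and L = D - A. Diagonalising L (or applying a numerical eigensolver to the 6x6 matrix) gives the spectrum above. The 2 zero eigenvalues correspond to the 2 connected components. The largest eigenvalue, 4, is at most the vertex count 6.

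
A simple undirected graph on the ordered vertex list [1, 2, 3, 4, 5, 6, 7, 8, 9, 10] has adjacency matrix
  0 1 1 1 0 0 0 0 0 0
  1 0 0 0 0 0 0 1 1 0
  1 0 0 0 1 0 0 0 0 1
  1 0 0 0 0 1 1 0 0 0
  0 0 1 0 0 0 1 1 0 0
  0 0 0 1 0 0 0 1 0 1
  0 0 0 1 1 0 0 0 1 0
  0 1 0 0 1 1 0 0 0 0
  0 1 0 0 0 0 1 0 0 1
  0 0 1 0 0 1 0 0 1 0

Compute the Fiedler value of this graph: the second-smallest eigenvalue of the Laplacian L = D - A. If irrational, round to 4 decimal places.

Reading degrees in the order [1, 2, 3, 4, 5, 6, 7, 8, 9, 10] gives [3, 3, 3, 3, 3, 3, 3, 3, 3, 3]; set D = diag(3, 3, 3, 3, 3, 3, 3, 3, 3, 3) and form L = D - A. The smallest Laplacian eigenvalue is always 0. The next one, lambda_2 = 2, measures how hard the graph is to disconnect: larger values mean better connectivity.

2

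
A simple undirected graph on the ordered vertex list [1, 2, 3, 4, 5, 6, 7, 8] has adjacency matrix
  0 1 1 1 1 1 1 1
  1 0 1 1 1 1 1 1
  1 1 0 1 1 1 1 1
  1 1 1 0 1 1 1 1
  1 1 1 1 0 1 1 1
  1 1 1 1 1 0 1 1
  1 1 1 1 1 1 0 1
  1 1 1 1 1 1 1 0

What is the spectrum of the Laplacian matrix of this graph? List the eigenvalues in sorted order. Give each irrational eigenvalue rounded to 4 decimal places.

Each diagonal entry of L is the vertex degree and each off-diagonal entry is -1 where an edge is present, 0 otherwise; in the order [1, 2, 3, 4, 5, 6, 7, 8] the diagonal is [7, 7, 7, 7, 7, 7, 7, 7]. Diagonalising L (or applying a numerical eigensolver to the 8x8 matrix) gives the spectrum above. The single zero eigenvalue shows the graph is connected.

[0, 8, 8, 8, 8, 8, 8, 8]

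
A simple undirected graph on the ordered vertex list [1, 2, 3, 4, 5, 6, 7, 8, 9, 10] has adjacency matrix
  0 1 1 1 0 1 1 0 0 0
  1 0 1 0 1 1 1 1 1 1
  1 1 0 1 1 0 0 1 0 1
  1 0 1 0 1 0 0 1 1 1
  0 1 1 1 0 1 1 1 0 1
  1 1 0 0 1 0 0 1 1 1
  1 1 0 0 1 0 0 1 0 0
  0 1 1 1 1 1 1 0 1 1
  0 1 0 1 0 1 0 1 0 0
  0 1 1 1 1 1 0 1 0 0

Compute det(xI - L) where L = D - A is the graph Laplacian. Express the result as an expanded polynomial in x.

x^10 - 60x^9 + 1581x^8 - 24000x^7 + 231182x^6 - 1464604x^5 + 6099249x^4 - 16091530x^3 + 24392632x^2 - 16178550x

With the vertex order [1, 2, 3, 4, 5, 6, 7, 8, 9, 10], the degrees are [5, 8, 6, 6, 7, 6, 4, 8, 4, 6], giving D = diag(5, 8, 6, 6, 7, 6, 4, 8, 4, 6) and L = D - A. L has integer entries, so p(x) = det(xI - L) has integer coefficients. Expanding the determinant yields x^10 - 60x^9 + 1581x^8 - 24000x^7 + 231182x^6 - 1464604x^5 + 6099249x^4 - 16091530x^3 + 24392632x^2 - 16178550x. The constant term is 0 because L is singular (the all-ones vector lies in its kernel).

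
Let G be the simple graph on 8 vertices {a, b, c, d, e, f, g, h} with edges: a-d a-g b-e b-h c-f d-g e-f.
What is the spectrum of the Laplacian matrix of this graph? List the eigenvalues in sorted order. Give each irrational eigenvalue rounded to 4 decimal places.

[0, 0, 0.3820, 1.3820, 2.6180, 3, 3, 3.6180]

With the vertex order [a, b, c, d, e, f, g, h], the degrees are [2, 2, 1, 2, 2, 2, 2, 1], giving D = diag(2, 2, 1, 2, 2, 2, 2, 1) and L = D - A. The multiplicity of 0 as a Laplacian eigenvalue equals the number of connected components. The 2 zero eigenvalues correspond to the 2 connected components. There are 2 zeros in the spectrum, matching the 2 components. The eigenvalues sum to 14, which equals trace(L) = 2|E|.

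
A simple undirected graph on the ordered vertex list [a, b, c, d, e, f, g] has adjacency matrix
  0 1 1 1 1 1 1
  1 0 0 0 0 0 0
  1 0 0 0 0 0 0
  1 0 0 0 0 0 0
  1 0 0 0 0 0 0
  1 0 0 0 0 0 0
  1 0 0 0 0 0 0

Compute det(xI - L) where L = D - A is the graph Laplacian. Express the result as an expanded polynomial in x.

x^7 - 12x^6 + 45x^5 - 80x^4 + 75x^3 - 36x^2 + 7x

Each diagonal entry of L is the vertex degree and each off-diagonal entry is -1 where an edge is present, 0 otherwise; in the order [a, b, c, d, e, f, g] the diagonal is [6, 1, 1, 1, 1, 1, 1]. The eigenvalues of L are [0, 1, 1, 1, 1, 1, 7]; the characteristic polynomial is the product of (x - lambda_i), which multiplies out to x^7 - 12x^6 + 45x^5 - 80x^4 + 75x^3 - 36x^2 + 7x. Since p(0) = det(-L) = 0, x divides p(x). The largest eigenvalue, 7, is at most the vertex count 7. There is one zero in the spectrum, matching the 1 component.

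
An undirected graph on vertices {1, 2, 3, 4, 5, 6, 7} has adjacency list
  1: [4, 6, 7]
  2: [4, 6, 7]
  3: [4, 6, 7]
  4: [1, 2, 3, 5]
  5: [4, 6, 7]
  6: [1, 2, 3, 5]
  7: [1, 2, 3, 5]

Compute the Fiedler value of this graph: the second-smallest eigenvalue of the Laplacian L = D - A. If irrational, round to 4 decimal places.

3

With the vertex order [1, 2, 3, 4, 5, 6, 7], the degrees are [3, 3, 3, 4, 3, 4, 4], giving D = diag(3, 3, 3, 4, 3, 4, 4) and L = D - A. The sorted Laplacian eigenvalues are [0, 3, 3, 3, 4, 4, 7]; the algebraic connectivity is the second entry, 3. The eigenvalues sum to 24, which equals trace(L) = 2|E|.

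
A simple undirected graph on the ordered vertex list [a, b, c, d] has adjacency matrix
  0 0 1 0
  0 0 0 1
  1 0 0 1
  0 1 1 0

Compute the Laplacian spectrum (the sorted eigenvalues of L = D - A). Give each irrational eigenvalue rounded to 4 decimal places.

With the vertex order [a, b, c, d], the degrees are [1, 1, 2, 2], giving D = diag(1, 1, 2, 2) and L = D - A. L is symmetric positive semidefinite, so every eigenvalue is real and nonnegative. The single zero eigenvalue shows the graph is connected.

[0, 0.5858, 2, 3.4142]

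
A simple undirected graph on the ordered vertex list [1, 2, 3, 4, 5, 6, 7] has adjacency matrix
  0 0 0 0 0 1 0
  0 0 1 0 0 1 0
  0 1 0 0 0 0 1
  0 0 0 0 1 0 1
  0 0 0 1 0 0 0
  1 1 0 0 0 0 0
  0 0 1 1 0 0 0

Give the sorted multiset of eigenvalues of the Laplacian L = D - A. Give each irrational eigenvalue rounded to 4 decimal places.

With the vertex order [1, 2, 3, 4, 5, 6, 7], the degrees are [1, 2, 2, 2, 1, 2, 2], giving D = diag(1, 2, 2, 2, 1, 2, 2) and L = D - A. L is symmetric positive semidefinite, so every eigenvalue is real and nonnegative. The single zero eigenvalue shows the graph is connected. The eigenvalues sum to 12, which equals trace(L) = 2|E|.

[0, 0.1981, 0.7530, 1.5550, 2.4450, 3.2470, 3.8019]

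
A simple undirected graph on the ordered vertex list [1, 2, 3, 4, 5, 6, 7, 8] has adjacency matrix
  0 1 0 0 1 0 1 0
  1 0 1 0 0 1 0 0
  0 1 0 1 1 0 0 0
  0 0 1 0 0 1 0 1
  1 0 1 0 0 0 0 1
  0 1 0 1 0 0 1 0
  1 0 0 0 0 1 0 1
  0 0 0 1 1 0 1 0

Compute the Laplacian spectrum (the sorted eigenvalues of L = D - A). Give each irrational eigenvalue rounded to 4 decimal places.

[0, 2, 2, 2, 4, 4, 4, 6]

With the vertex order [1, 2, 3, 4, 5, 6, 7, 8], the degrees are [3, 3, 3, 3, 3, 3, 3, 3], giving D = diag(3, 3, 3, 3, 3, 3, 3, 3) and L = D - A. Since every row of L sums to 0, the all-ones vector is in the kernel and 0 is an eigenvalue. The eigenvalues sum to 24, which equals trace(L) = 2|E|. There is one zero in the spectrum, matching the 1 component.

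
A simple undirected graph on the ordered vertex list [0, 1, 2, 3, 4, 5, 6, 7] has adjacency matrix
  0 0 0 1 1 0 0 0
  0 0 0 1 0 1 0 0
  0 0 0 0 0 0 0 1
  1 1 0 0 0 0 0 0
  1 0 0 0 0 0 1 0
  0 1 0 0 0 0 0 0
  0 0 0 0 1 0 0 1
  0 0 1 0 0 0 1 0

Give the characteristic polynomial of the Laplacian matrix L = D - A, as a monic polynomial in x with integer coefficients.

Each diagonal entry of L is the vertex degree and each off-diagonal entry is -1 where an edge is present, 0 otherwise; in the order [0, 1, 2, 3, 4, 5, 6, 7] the diagonal is [2, 2, 1, 2, 2, 1, 2, 2]. Computing det(xI - L) by cofactor expansion (or equivalently via sum-over-permutations) gives x^8 - 14x^7 + 78x^6 - 220x^5 + 330x^4 - 252x^3 + 84x^2 - 8x. The coefficient of x^7 equals -trace(L) = -14, matching the sum of degrees. The largest eigenvalue, 3.8478, is at most the vertex count 8.

x^8 - 14x^7 + 78x^6 - 220x^5 + 330x^4 - 252x^3 + 84x^2 - 8x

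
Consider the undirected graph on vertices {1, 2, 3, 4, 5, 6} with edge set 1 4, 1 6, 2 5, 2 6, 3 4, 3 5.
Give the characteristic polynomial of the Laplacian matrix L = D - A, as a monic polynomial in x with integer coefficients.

x^6 - 12x^5 + 54x^4 - 112x^3 + 105x^2 - 36x

Each diagonal entry of L is the vertex degree and each off-diagonal entry is -1 where an edge is present, 0 otherwise; in the order [1, 2, 3, 4, 5, 6] the diagonal is [2, 2, 2, 2, 2, 2]. L has integer entries, so p(x) = det(xI - L) has integer coefficients. Expanding the determinant yields x^6 - 12x^5 + 54x^4 - 112x^3 + 105x^2 - 36x. The coefficient of x^5 equals -trace(L) = -12, matching the sum of degrees. The eigenvalues sum to 12, which equals trace(L) = 2|E|.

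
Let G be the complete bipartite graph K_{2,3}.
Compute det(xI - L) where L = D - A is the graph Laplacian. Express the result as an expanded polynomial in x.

The graph has 5 vertices and degree multiset [3, 3, 2, 2, 2]; D is the diagonal matrix of degrees and L = D - A. The eigenvalues of L are [0, 2, 2, 3, 5]; the characteristic polynomial is the product of (x - lambda_i), which multiplies out to x^5 - 12x^4 + 51x^3 - 92x^2 + 60x. Since p(0) = det(-L) = 0, x divides p(x). The largest eigenvalue, 5, is at most the vertex count 5.

x^5 - 12x^4 + 51x^3 - 92x^2 + 60x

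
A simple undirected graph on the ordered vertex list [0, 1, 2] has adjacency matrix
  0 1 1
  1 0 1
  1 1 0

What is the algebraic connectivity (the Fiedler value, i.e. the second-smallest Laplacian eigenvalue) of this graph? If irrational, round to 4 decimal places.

With the vertex order [0, 1, 2], the degrees are [2, 2, 2], giving D = diag(2, 2, 2) and L = D - A. The smallest Laplacian eigenvalue is always 0. The next one, lambda_2 = 3, measures how hard the graph is to disconnect: larger values mean better connectivity.

3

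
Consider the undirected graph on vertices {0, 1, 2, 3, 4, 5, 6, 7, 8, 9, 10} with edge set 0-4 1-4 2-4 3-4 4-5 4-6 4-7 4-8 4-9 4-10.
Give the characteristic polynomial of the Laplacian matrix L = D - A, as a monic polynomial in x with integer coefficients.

With the vertex order [0, 1, 2, 3, 4, 5, 6, 7, 8, 9, 10], the degrees are [1, 1, 1, 1, 10, 1, 1, 1, 1, 1, 1], giving D = diag(1, 1, 1, 1, 10, 1, 1, 1, 1, 1, 1) and L = D - A. L has integer entries, so p(x) = det(xI - L) has integer coefficients. Expanding the determinant yields x^11 - 20x^10 + 135x^9 - 480x^8 + 1050x^7 - 1512x^6 + 1470x^5 - 960x^4 + 405x^3 - 100x^2 + 11x. The constant term is 0 because L is singular (the all-ones vector lies in its kernel). By the matrix-tree theorem the graph has (1/11) * product of the nonzero eigenvalues = 1 spanning tree. There is one zero in the spectrum, matching the 1 component.

x^11 - 20x^10 + 135x^9 - 480x^8 + 1050x^7 - 1512x^6 + 1470x^5 - 960x^4 + 405x^3 - 100x^2 + 11x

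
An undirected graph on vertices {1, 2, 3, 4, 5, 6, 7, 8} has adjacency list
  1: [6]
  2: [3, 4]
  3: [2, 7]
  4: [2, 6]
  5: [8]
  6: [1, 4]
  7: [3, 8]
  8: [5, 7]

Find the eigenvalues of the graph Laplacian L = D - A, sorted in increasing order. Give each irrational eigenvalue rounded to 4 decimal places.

With the vertex order [1, 2, 3, 4, 5, 6, 7, 8], the degrees are [1, 2, 2, 2, 1, 2, 2, 2], giving D = diag(1, 2, 2, 2, 1, 2, 2, 2) and L = D - A. Since every row of L sums to 0, the all-ones vector is in the kernel and 0 is an eigenvalue. The single zero eigenvalue shows the graph is connected. The eigenvalues sum to 14, which equals trace(L) = 2|E|.

[0, 0.1522, 0.5858, 1.2346, 2, 2.7654, 3.4142, 3.8478]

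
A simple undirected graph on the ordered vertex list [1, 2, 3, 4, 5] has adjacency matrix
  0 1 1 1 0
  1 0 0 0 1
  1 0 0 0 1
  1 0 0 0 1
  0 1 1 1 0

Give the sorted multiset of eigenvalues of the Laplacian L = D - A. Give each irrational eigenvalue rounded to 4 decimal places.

Each diagonal entry of L is the vertex degree and each off-diagonal entry is -1 where an edge is present, 0 otherwise; in the order [1, 2, 3, 4, 5] the diagonal is [3, 2, 2, 2, 3]. L is symmetric positive semidefinite, so every eigenvalue is real and nonnegative. By the matrix-tree theorem the graph has (1/5) * product of the nonzero eigenvalues = 12 spanning trees.

[0, 2, 2, 3, 5]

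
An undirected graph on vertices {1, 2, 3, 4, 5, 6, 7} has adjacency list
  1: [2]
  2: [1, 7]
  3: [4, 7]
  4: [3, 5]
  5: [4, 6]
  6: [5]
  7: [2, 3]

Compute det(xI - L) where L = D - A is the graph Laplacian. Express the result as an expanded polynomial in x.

With the vertex order [1, 2, 3, 4, 5, 6, 7], the degrees are [1, 2, 2, 2, 2, 1, 2], giving D = diag(1, 2, 2, 2, 2, 1, 2) and L = D - A. Computing det(xI - L) by cofactor expansion (or equivalently via sum-over-permutations) gives x^7 - 12x^6 + 55x^5 - 120x^4 + 126x^3 - 56x^2 + 7x. Since p(0) = det(-L) = 0, x divides p(x). By the matrix-tree theorem the graph has (1/7) * product of the nonzero eigenvalues = 1 spanning tree. The largest eigenvalue, 3.8019, is at most the vertex count 7.

x^7 - 12x^6 + 55x^5 - 120x^4 + 126x^3 - 56x^2 + 7x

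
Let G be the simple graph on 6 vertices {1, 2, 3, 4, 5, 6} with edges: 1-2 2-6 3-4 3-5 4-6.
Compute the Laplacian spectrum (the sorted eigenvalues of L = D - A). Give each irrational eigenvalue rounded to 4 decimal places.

Reading degrees in the order [1, 2, 3, 4, 5, 6] gives [1, 2, 2, 2, 1, 2]; set D = diag(1, 2, 2, 2, 1, 2) and form L = D - A. Since every row of L sums to 0, the all-ones vector is in the kernel and 0 is an eigenvalue. The largest eigenvalue, 3.7321, is at most the vertex count 6.

[0, 0.2679, 1, 2, 3, 3.7321]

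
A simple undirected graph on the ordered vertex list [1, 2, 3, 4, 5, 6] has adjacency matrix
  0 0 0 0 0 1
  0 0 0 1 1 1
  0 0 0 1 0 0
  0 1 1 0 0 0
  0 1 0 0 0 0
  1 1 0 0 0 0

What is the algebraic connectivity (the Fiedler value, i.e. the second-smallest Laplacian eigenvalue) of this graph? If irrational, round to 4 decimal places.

0.3820

Reading degrees in the order [1, 2, 3, 4, 5, 6] gives [1, 3, 1, 2, 1, 2]; set D = diag(1, 3, 1, 2, 1, 2) and form L = D - A. The sorted Laplacian eigenvalues are [0, 0.3820, 0.6972, 2, 2.6180, 4.3028]; the algebraic connectivity is the second entry, 0.3820. By the matrix-tree theorem the graph has (1/6) * product of the nonzero eigenvalues = 1 spanning tree.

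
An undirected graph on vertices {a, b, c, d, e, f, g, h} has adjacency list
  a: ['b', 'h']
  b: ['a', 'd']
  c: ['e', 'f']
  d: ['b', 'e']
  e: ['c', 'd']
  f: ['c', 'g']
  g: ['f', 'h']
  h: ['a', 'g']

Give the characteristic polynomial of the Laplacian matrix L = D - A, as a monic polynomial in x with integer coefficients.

With the vertex order [a, b, c, d, e, f, g, h], the degrees are [2, 2, 2, 2, 2, 2, 2, 2], giving D = diag(2, 2, 2, 2, 2, 2, 2, 2) and L = D - A. L has integer entries, so p(x) = det(xI - L) has integer coefficients. Expanding the determinant yields x^8 - 16x^7 + 104x^6 - 352x^5 + 660x^4 - 672x^3 + 336x^2 - 64x. Since p(0) = det(-L) = 0, x divides p(x).

x^8 - 16x^7 + 104x^6 - 352x^5 + 660x^4 - 672x^3 + 336x^2 - 64x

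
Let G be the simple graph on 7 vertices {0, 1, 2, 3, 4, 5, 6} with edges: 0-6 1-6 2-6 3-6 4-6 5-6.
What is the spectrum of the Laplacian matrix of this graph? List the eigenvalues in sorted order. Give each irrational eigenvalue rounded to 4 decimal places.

[0, 1, 1, 1, 1, 1, 7]

Reading degrees in the order [0, 1, 2, 3, 4, 5, 6] gives [1, 1, 1, 1, 1, 1, 6]; set D = diag(1, 1, 1, 1, 1, 1, 6) and form L = D - A. The multiplicity of 0 as a Laplacian eigenvalue equals the number of connected components. The single zero eigenvalue shows the graph is connected. The largest eigenvalue, 7, is at most the vertex count 7.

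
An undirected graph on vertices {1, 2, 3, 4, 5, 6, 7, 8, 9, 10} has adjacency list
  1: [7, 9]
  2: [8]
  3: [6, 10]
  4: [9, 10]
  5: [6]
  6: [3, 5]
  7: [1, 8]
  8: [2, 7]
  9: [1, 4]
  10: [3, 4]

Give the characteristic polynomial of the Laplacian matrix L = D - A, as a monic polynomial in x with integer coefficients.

Each diagonal entry of L is the vertex degree and each off-diagonal entry is -1 where an edge is present, 0 otherwise; in the order [1, 2, 3, 4, 5, 6, 7, 8, 9, 10] the diagonal is [2, 1, 2, 2, 1, 2, 2, 2, 2, 2]. L has integer entries, so p(x) = det(xI - L) has integer coefficients. Expanding the determinant yields x^10 - 18x^9 + 136x^8 - 560x^7 + 1365x^6 - 2002x^5 + 1716x^4 - 792x^3 + 165x^2 - 10x. The coefficient of x^9 equals -trace(L) = -18, matching the sum of degrees. There is one zero in the spectrum, matching the 1 component.

x^10 - 18x^9 + 136x^8 - 560x^7 + 1365x^6 - 2002x^5 + 1716x^4 - 792x^3 + 165x^2 - 10x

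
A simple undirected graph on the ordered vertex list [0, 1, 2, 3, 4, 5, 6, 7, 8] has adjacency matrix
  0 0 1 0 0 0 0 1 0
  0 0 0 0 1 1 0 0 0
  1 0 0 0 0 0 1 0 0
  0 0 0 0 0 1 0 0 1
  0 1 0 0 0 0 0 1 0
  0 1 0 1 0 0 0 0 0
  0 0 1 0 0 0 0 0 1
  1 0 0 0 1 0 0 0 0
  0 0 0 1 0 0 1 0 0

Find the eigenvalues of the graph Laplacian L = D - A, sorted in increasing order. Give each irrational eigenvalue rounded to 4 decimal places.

Reading degrees in the order [0, 1, 2, 3, 4, 5, 6, 7, 8] gives [2, 2, 2, 2, 2, 2, 2, 2, 2]; set D = diag(2, 2, 2, 2, 2, 2, 2, 2, 2) and form L = D - A. The multiplicity of 0 as a Laplacian eigenvalue equals the number of connected components. The single zero eigenvalue shows the graph is connected. The eigenvalues sum to 18, which equals trace(L) = 2|E|.

[0, 0.4679, 0.4679, 1.6527, 1.6527, 3, 3, 3.8794, 3.8794]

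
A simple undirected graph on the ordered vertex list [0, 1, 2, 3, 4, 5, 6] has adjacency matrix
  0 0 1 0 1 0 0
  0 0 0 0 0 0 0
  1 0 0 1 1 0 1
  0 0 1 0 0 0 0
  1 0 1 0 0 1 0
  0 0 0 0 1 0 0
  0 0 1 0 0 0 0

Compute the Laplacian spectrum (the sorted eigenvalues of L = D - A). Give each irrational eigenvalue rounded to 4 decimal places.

[0, 0, 0.6314, 1, 1.4738, 3.7877, 5.1071]

Reading degrees in the order [0, 1, 2, 3, 4, 5, 6] gives [2, 0, 4, 1, 3, 1, 1]; set D = diag(2, 0, 4, 1, 3, 1, 1) and form L = D - A. Diagonalising L (or applying a numerical eigensolver to the 7x7 matrix) gives the spectrum above. The 2 zero eigenvalues correspond to the 2 connected components. The eigenvalues sum to 12, which equals trace(L) = 2|E|.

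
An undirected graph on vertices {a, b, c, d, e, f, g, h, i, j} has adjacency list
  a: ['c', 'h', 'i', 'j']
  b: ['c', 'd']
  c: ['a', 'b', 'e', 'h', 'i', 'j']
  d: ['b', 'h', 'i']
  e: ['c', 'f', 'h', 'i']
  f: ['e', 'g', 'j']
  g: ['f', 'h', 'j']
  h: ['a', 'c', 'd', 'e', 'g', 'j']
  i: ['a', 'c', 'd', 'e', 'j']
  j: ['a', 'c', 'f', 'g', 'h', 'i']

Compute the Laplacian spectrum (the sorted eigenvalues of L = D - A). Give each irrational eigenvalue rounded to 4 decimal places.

Each diagonal entry of L is the vertex degree and each off-diagonal entry is -1 where an edge is present, 0 otherwise; in the order [a, b, c, d, e, f, g, h, i, j] the diagonal is [4, 2, 6, 3, 4, 3, 3, 6, 5, 6]. Diagonalising L (or applying a numerical eigensolver to the 10x10 matrix) gives the spectrum above. The single zero eigenvalue shows the graph is connected.

[0, 1.3257, 2.4468, 3.2315, 3.3648, 4.3929, 5.5136, 6.2932, 7.4657, 7.9657]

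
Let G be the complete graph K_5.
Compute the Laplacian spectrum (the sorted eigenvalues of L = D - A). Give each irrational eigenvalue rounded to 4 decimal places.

The graph has 5 vertices and degree multiset [4, 4, 4, 4, 4]; D is the diagonal matrix of degrees and L = D - A. The multiplicity of 0 as a Laplacian eigenvalue equals the number of connected components. The single zero eigenvalue shows the graph is connected. By the matrix-tree theorem the graph has (1/5) * product of the nonzero eigenvalues = 125 spanning trees.

[0, 5, 5, 5, 5]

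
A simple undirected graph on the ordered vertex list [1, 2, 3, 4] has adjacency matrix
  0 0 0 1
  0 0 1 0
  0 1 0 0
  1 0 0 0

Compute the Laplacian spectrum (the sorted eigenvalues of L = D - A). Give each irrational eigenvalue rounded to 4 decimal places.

Reading degrees in the order [1, 2, 3, 4] gives [1, 1, 1, 1]; set D = diag(1, 1, 1, 1) and form L = D - A. The multiplicity of 0 as a Laplacian eigenvalue equals the number of connected components. The 2 zero eigenvalues correspond to the 2 connected components.

[0, 0, 2, 2]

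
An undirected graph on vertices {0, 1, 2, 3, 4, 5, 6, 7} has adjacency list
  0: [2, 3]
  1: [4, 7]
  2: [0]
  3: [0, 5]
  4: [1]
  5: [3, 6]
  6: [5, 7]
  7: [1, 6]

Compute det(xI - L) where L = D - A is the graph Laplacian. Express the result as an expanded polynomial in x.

Reading degrees in the order [0, 1, 2, 3, 4, 5, 6, 7] gives [2, 2, 1, 2, 1, 2, 2, 2]; set D = diag(2, 2, 1, 2, 1, 2, 2, 2) and form L = D - A. L has integer entries, so p(x) = det(xI - L) has integer coefficients. Expanding the determinant yields x^8 - 14x^7 + 78x^6 - 220x^5 + 330x^4 - 252x^3 + 84x^2 - 8x. Since p(0) = det(-L) = 0, x divides p(x).

x^8 - 14x^7 + 78x^6 - 220x^5 + 330x^4 - 252x^3 + 84x^2 - 8x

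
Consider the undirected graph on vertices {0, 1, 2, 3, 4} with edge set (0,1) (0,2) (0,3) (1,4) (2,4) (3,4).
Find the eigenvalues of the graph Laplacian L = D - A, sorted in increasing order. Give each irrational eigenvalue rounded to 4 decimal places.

Each diagonal entry of L is the vertex degree and each off-diagonal entry is -1 where an edge is present, 0 otherwise; in the order [0, 1, 2, 3, 4] the diagonal is [3, 2, 2, 2, 3]. Since every row of L sums to 0, the all-ones vector is in the kernel and 0 is an eigenvalue. The single zero eigenvalue shows the graph is connected. By the matrix-tree theorem the graph has (1/5) * product of the nonzero eigenvalues = 12 spanning trees.

[0, 2, 2, 3, 5]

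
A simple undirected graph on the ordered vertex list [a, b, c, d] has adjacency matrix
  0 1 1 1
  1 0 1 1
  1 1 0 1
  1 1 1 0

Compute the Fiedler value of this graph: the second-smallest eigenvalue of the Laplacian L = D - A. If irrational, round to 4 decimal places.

4

With the vertex order [a, b, c, d], the degrees are [3, 3, 3, 3], giving D = diag(3, 3, 3, 3) and L = D - A. Computing the eigenvalues of L and sorting gives [0, 4, 4, 4]. The Fiedler value lambda_2 = 4 is strictly positive, so the graph is connected. There is one zero in the spectrum, matching the 1 component. The eigenvalues sum to 12, which equals trace(L) = 2|E|.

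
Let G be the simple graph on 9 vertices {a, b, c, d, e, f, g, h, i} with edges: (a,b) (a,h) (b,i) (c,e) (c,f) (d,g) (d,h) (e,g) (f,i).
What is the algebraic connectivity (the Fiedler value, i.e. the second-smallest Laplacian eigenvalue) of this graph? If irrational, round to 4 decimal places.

Reading degrees in the order [a, b, c, d, e, f, g, h, i] gives [2, 2, 2, 2, 2, 2, 2, 2, 2]; set D = diag(2, 2, 2, 2, 2, 2, 2, 2, 2) and form L = D - A. The sorted Laplacian eigenvalues are [0, 0.4679, 0.4679, 1.6527, 1.6527, 3, 3, 3.8794, 3.8794]; the algebraic connectivity is the second entry, 0.4679. By the matrix-tree theorem the graph has (1/9) * product of the nonzero eigenvalues = 9 spanning trees.

0.4679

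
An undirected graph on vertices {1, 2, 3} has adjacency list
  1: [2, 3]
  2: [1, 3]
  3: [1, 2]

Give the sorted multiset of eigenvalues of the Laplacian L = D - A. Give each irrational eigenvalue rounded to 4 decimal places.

Reading degrees in the order [1, 2, 3] gives [2, 2, 2]; set D = diag(2, 2, 2) and form L = D - A. Since every row of L sums to 0, the all-ones vector is in the kernel and 0 is an eigenvalue. By the matrix-tree theorem the graph has (1/3) * product of the nonzero eigenvalues = 3 spanning trees.

[0, 3, 3]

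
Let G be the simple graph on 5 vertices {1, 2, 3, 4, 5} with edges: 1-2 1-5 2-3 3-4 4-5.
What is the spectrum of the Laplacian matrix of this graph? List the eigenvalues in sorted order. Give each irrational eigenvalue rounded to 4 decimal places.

[0, 1.3820, 1.3820, 3.6180, 3.6180]

With the vertex order [1, 2, 3, 4, 5], the degrees are [2, 2, 2, 2, 2], giving D = diag(2, 2, 2, 2, 2) and L = D - A. Diagonalising L (or applying a numerical eigensolver to the 5x5 matrix) gives the spectrum above. By the matrix-tree theorem the graph has (1/5) * product of the nonzero eigenvalues = 5 spanning trees.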